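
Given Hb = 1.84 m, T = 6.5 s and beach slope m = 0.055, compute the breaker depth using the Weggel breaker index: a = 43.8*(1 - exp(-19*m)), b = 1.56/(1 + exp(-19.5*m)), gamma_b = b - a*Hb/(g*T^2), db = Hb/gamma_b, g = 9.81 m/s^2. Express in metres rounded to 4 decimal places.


a = 43.8 * (1 - exp(-19 * m))
exp(-19 * 0.055) = exp(-1.0450) = 0.351692
a = 43.8 * (1 - 0.351692) = 28.395898
b = 1.56 / (1 + exp(-19.5 * m))
exp(-19.5 * 0.055) = exp(-1.0725) = 0.342152
b = 1.56 / (1 + 0.342152) = 1.162312
Hb / (g * T^2) = 1.84 / (9.81 * 6.5^2) = 1.84 / 414.4725 = 0.00443938
gamma_b = b - a * Hb/(g*T^2) = 1.162312 - 28.395898 * 0.00443938 = 1.036252
db = Hb / gamma_b = 1.84 / 1.036252
db = 1.7756 m

1.7756


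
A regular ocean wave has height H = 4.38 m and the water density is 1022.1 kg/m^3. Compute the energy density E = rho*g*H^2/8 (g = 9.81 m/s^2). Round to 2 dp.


E = (1/8) * rho * g * H^2
E = (1/8) * 1022.1 * 9.81 * 4.38^2
E = 0.125 * 1022.1 * 9.81 * 19.1844
E = 24044.77 J/m^2

24044.77


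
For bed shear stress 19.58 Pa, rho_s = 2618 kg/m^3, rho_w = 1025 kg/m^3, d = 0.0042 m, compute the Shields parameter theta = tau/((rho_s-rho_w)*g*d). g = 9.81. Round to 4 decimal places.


theta = tau / ((rho_s - rho_w) * g * d)
rho_s - rho_w = 2618 - 1025 = 1593
Denominator = 1593 * 9.81 * 0.0042 = 65.634786
theta = 19.58 / 65.634786
theta = 0.2983

0.2983


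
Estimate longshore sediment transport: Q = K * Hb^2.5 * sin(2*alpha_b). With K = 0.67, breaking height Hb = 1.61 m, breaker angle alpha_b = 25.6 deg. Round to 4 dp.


Q = K * Hb^2.5 * sin(2 * alpha_b)
Hb^2.5 = 1.61^2.5 = 3.289006
sin(2 * 25.6) = sin(51.2) = 0.779338
Q = 0.67 * 3.289006 * 0.779338
Q = 1.7174 m^3/s

1.7174


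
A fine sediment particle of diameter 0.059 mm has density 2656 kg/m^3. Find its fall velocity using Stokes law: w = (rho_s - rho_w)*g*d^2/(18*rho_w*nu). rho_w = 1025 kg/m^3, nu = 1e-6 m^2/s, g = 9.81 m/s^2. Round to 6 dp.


w = (rho_s - rho_w) * g * d^2 / (18 * rho_w * nu)
d = 0.059 mm = 0.000059 m
rho_s - rho_w = 2656 - 1025 = 1631
Numerator = 1631 * 9.81 * (0.000059)^2 = 0.000055696383
Denominator = 18 * 1025 * 1e-6 = 0.018450
w = 0.003019 m/s

0.003019


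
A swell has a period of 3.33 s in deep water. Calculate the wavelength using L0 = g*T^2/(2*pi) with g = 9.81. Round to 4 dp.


L0 = g * T^2 / (2 * pi)
L0 = 9.81 * 3.33^2 / (2 * pi)
L0 = 9.81 * 11.0889 / 6.28319
L0 = 108.7821 / 6.28319
L0 = 17.3132 m

17.3132


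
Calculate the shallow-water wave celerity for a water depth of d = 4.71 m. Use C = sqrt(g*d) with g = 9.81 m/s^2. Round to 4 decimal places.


Using the shallow-water approximation:
C = sqrt(g * d) = sqrt(9.81 * 4.71)
C = sqrt(46.2051)
C = 6.7974 m/s

6.7974


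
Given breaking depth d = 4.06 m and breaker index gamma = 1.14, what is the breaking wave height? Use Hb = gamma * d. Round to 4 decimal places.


Hb = gamma * d
Hb = 1.14 * 4.06
Hb = 4.6284 m

4.6284


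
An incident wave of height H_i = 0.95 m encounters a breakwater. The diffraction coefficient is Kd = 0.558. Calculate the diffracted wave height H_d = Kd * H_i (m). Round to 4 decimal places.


H_d = Kd * H_i
H_d = 0.558 * 0.95
H_d = 0.5301 m

0.5301


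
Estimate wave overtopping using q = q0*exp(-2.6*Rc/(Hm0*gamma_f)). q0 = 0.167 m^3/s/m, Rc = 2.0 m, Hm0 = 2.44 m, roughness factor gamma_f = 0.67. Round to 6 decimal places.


q = q0 * exp(-2.6 * Rc / (Hm0 * gamma_f))
Exponent = -2.6 * 2.0 / (2.44 * 0.67)
= -2.6 * 2.0 / 1.6348
= -3.180817
exp(-3.180817) = 0.041552
q = 0.167 * 0.041552
q = 0.006939 m^3/s/m

0.006939


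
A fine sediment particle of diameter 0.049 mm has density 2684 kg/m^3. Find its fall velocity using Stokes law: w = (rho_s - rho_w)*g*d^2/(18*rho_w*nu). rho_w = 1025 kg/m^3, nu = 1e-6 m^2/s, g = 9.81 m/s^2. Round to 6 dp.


w = (rho_s - rho_w) * g * d^2 / (18 * rho_w * nu)
d = 0.049 mm = 0.000049 m
rho_s - rho_w = 2684 - 1025 = 1659
Numerator = 1659 * 9.81 * (0.000049)^2 = 0.000039075771
Denominator = 18 * 1025 * 1e-6 = 0.018450
w = 0.002118 m/s

0.002118


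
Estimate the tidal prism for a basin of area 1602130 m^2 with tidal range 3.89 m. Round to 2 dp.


Tidal prism = Area * Tidal range
P = 1602130 * 3.89
P = 6232285.70 m^3

6232285.70


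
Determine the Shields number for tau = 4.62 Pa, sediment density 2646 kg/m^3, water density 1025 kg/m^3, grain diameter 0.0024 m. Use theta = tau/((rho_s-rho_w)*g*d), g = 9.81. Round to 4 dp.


theta = tau / ((rho_s - rho_w) * g * d)
rho_s - rho_w = 2646 - 1025 = 1621
Denominator = 1621 * 9.81 * 0.0024 = 38.164824
theta = 4.62 / 38.164824
theta = 0.1211

0.1211


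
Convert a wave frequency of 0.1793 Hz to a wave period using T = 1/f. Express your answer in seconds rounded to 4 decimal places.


T = 1 / f
T = 1 / 0.1793
T = 5.5772 s

5.5772


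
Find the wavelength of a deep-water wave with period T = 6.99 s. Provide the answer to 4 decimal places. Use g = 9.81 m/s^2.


L0 = g * T^2 / (2 * pi)
L0 = 9.81 * 6.99^2 / (2 * pi)
L0 = 9.81 * 48.8601 / 6.28319
L0 = 479.3176 / 6.28319
L0 = 76.2858 m

76.2858


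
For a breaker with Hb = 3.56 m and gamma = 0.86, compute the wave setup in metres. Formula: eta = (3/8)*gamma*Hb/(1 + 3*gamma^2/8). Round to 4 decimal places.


eta = (3/8) * gamma * Hb / (1 + 3*gamma^2/8)
Numerator = (3/8) * 0.86 * 3.56 = 1.148100
Denominator = 1 + 3*0.86^2/8 = 1 + 0.277350 = 1.277350
eta = 1.148100 / 1.277350
eta = 0.8988 m

0.8988


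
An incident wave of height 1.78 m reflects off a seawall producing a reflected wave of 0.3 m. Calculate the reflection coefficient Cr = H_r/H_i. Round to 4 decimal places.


Cr = H_r / H_i
Cr = 0.3 / 1.78
Cr = 0.1685

0.1685


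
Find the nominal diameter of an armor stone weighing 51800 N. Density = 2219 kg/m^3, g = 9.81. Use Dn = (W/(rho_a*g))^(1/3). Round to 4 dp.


V = W / (rho_a * g)
V = 51800 / (2219 * 9.81)
V = 51800 / 21768.39
V = 2.379597 m^3
Dn = V^(1/3) = 2.379597^(1/3)
Dn = 1.3351 m

1.3351


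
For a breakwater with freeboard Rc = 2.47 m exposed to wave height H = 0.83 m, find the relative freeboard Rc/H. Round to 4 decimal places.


Relative freeboard = Rc / H
= 2.47 / 0.83
= 2.9759

2.9759


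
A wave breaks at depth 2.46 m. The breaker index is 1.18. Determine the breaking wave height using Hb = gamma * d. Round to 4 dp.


Hb = gamma * d
Hb = 1.18 * 2.46
Hb = 2.9028 m

2.9028


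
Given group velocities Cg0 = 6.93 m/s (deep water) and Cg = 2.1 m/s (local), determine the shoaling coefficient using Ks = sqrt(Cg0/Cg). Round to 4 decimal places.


Ks = sqrt(Cg0 / Cg)
Ks = sqrt(6.93 / 2.1)
Ks = sqrt(3.3000)
Ks = 1.8166

1.8166


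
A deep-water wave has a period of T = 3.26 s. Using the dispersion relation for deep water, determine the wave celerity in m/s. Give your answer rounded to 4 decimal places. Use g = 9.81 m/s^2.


We use the deep-water celerity formula:
C = g * T / (2 * pi)
C = 9.81 * 3.26 / (2 * 3.14159...)
C = 31.980600 / 6.283185
C = 5.0899 m/s

5.0899


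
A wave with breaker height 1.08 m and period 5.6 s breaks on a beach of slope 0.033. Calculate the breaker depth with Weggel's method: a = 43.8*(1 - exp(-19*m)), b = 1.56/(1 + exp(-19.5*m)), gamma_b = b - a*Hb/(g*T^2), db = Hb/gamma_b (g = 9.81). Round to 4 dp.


a = 43.8 * (1 - exp(-19 * m))
exp(-19 * 0.033) = exp(-0.6270) = 0.534192
a = 43.8 * (1 - 0.534192) = 20.402391
b = 1.56 / (1 + exp(-19.5 * m))
exp(-19.5 * 0.033) = exp(-0.6435) = 0.525450
b = 1.56 / (1 + 0.525450) = 1.022649
Hb / (g * T^2) = 1.08 / (9.81 * 5.6^2) = 1.08 / 307.6416 = 0.00351058
gamma_b = b - a * Hb/(g*T^2) = 1.022649 - 20.402391 * 0.00351058 = 0.951025
db = Hb / gamma_b = 1.08 / 0.951025
db = 1.1356 m

1.1356


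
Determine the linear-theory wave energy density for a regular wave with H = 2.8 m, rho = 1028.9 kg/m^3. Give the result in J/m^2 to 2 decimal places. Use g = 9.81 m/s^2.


E = (1/8) * rho * g * H^2
E = (1/8) * 1028.9 * 9.81 * 2.8^2
E = 0.125 * 1028.9 * 9.81 * 7.8400
E = 9891.64 J/m^2

9891.64


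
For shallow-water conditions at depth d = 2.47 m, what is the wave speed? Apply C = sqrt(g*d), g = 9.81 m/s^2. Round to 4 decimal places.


Using the shallow-water approximation:
C = sqrt(g * d) = sqrt(9.81 * 2.47)
C = sqrt(24.2307)
C = 4.9225 m/s

4.9225


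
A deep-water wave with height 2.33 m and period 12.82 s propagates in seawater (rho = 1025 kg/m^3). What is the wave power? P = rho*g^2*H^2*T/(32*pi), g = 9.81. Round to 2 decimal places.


P = rho * g^2 * H^2 * T / (32 * pi)
P = 1025 * 9.81^2 * 2.33^2 * 12.82 / (32 * pi)
P = 1025 * 96.2361 * 5.4289 * 12.82 / 100.53096
P = 68290.75 W/m

68290.75


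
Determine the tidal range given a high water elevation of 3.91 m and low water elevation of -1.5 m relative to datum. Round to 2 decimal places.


Tidal range = High water - Low water
Tidal range = 3.91 - (-1.5)
Tidal range = 5.41 m

5.41


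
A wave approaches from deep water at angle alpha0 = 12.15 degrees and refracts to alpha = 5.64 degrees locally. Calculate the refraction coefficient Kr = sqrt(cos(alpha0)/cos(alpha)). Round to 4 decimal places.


Kr = sqrt(cos(alpha0) / cos(alpha))
cos(12.15) = 0.977600
cos(5.64) = 0.995159
Kr = sqrt(0.977600 / 0.995159)
Kr = sqrt(0.982355)
Kr = 0.9911

0.9911


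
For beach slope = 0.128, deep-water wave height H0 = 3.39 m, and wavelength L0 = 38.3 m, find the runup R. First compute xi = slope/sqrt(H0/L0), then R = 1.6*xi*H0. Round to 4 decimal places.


xi = slope / sqrt(H0/L0)
H0/L0 = 3.39/38.3 = 0.088512
sqrt(0.088512) = 0.297509
xi = 0.128 / 0.297509 = 0.430239
R = 1.6 * xi * H0 = 1.6 * 0.430239 * 3.39
R = 2.3336 m

2.3336


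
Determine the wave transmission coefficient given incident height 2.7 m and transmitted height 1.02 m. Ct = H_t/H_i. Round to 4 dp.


Ct = H_t / H_i
Ct = 1.02 / 2.7
Ct = 0.3778

0.3778


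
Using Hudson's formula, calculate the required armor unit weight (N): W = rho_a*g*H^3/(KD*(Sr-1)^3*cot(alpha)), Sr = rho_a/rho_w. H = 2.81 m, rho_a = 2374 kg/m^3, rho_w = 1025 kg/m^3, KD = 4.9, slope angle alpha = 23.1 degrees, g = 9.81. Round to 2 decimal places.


Sr = rho_a / rho_w = 2374 / 1025 = 2.316098
(Sr - 1) = 1.316098
(Sr - 1)^3 = 2.279629
cot(23.1) = 1 / tan(23.1) = 1 / 0.426536 = 2.344467
Numerator = 2374 * 9.81 * 2.81^3 = 516735.9556
Denominator = 4.9 * 2.279629 * 2.344467 = 26.188130
W = 516735.9556 / 26.188130
W = 19731.69 N

19731.69


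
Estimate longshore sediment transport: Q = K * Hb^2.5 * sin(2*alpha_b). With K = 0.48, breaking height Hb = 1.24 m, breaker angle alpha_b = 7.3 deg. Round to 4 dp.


Q = K * Hb^2.5 * sin(2 * alpha_b)
Hb^2.5 = 1.24^2.5 = 1.712199
sin(2 * 7.3) = sin(14.6) = 0.252069
Q = 0.48 * 1.712199 * 0.252069
Q = 0.2072 m^3/s

0.2072


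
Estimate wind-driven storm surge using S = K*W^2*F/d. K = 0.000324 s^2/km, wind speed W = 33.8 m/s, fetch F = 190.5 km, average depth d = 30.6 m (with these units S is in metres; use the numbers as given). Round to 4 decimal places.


S = K * W^2 * F / d
W^2 = 33.8^2 = 1142.44
S = 0.000324 * 1142.44 * 190.5 / 30.6
Numerator = 0.000324 * 1142.44 * 190.5 = 70.513682
S = 70.513682 / 30.6 = 2.3044 m

2.3044


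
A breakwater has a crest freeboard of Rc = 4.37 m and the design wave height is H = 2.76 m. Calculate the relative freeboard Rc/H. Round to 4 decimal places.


Relative freeboard = Rc / H
= 4.37 / 2.76
= 1.5833

1.5833


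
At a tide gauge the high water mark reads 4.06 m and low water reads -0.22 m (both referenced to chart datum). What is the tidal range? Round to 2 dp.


Tidal range = High water - Low water
Tidal range = 4.06 - (-0.22)
Tidal range = 4.28 m

4.28


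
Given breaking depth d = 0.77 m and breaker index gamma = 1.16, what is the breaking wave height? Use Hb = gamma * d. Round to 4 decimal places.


Hb = gamma * d
Hb = 1.16 * 0.77
Hb = 0.8932 m

0.8932


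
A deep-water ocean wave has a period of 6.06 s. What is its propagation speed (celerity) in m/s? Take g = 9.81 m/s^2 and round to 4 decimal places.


We use the deep-water celerity formula:
C = g * T / (2 * pi)
C = 9.81 * 6.06 / (2 * 3.14159...)
C = 59.448600 / 6.283185
C = 9.4615 m/s

9.4615


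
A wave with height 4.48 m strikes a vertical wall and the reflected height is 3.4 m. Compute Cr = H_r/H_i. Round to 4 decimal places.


Cr = H_r / H_i
Cr = 3.4 / 4.48
Cr = 0.7589

0.7589


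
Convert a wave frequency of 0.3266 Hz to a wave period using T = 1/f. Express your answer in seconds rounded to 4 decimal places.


T = 1 / f
T = 1 / 0.3266
T = 3.0618 s

3.0618


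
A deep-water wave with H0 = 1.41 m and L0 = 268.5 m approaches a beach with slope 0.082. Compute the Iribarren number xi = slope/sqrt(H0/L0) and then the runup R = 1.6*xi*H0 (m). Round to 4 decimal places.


xi = slope / sqrt(H0/L0)
H0/L0 = 1.41/268.5 = 0.005251
sqrt(0.005251) = 0.072467
xi = 0.082 / 0.072467 = 1.131557
R = 1.6 * xi * H0 = 1.6 * 1.131557 * 1.41
R = 2.5528 m

2.5528


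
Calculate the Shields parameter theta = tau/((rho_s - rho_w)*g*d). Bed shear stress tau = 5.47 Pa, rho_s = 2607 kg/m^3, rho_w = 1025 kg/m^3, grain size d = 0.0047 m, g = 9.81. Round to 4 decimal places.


theta = tau / ((rho_s - rho_w) * g * d)
rho_s - rho_w = 2607 - 1025 = 1582
Denominator = 1582 * 9.81 * 0.0047 = 72.941274
theta = 5.47 / 72.941274
theta = 0.0750

0.0750


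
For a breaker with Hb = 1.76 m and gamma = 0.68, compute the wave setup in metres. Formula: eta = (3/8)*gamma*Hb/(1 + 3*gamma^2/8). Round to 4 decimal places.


eta = (3/8) * gamma * Hb / (1 + 3*gamma^2/8)
Numerator = (3/8) * 0.68 * 1.76 = 0.448800
Denominator = 1 + 3*0.68^2/8 = 1 + 0.173400 = 1.173400
eta = 0.448800 / 1.173400
eta = 0.3825 m

0.3825


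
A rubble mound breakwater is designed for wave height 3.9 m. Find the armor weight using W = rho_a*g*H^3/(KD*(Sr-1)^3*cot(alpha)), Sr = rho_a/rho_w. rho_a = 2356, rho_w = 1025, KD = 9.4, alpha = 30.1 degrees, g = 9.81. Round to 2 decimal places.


Sr = rho_a / rho_w = 2356 / 1025 = 2.298537
(Sr - 1) = 1.298537
(Sr - 1)^3 = 2.189589
cot(30.1) = 1 / tan(30.1) = 1 / 0.579680 = 1.725091
Numerator = 2356 * 9.81 * 3.9^3 = 1371002.0828
Denominator = 9.4 * 2.189589 * 1.725091 = 35.506046
W = 1371002.0828 / 35.506046
W = 38613.20 N

38613.20


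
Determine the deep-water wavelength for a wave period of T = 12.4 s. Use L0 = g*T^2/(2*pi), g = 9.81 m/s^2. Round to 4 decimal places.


L0 = g * T^2 / (2 * pi)
L0 = 9.81 * 12.4^2 / (2 * pi)
L0 = 9.81 * 153.7600 / 6.28319
L0 = 1508.3856 / 6.28319
L0 = 240.0670 m

240.0670


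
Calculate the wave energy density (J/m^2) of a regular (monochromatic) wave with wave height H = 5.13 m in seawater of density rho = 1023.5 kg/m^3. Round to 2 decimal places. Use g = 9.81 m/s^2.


E = (1/8) * rho * g * H^2
E = (1/8) * 1023.5 * 9.81 * 5.13^2
E = 0.125 * 1023.5 * 9.81 * 26.3169
E = 33029.47 J/m^2

33029.47


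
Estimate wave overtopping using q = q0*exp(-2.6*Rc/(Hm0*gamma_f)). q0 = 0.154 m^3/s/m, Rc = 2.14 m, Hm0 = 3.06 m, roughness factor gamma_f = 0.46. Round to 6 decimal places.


q = q0 * exp(-2.6 * Rc / (Hm0 * gamma_f))
Exponent = -2.6 * 2.14 / (3.06 * 0.46)
= -2.6 * 2.14 / 1.4076
= -3.952828
exp(-3.952828) = 0.019200
q = 0.154 * 0.019200
q = 0.002957 m^3/s/m

0.002957


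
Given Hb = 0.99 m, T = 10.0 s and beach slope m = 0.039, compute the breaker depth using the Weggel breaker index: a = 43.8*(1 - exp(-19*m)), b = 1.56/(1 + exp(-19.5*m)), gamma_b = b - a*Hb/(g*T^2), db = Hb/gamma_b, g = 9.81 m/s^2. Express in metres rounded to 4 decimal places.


a = 43.8 * (1 - exp(-19 * m))
exp(-19 * 0.039) = exp(-0.7410) = 0.476637
a = 43.8 * (1 - 0.476637) = 22.923298
b = 1.56 / (1 + exp(-19.5 * m))
exp(-19.5 * 0.039) = exp(-0.7605) = 0.467433
b = 1.56 / (1 + 0.467433) = 1.063081
Hb / (g * T^2) = 0.99 / (9.81 * 10.0^2) = 0.99 / 981.0000 = 0.00100917
gamma_b = b - a * Hb/(g*T^2) = 1.063081 - 22.923298 * 0.00100917 = 1.039948
db = Hb / gamma_b = 0.99 / 1.039948
db = 0.9520 m

0.9520


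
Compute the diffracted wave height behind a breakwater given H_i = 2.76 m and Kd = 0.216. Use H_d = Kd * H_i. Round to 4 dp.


H_d = Kd * H_i
H_d = 0.216 * 2.76
H_d = 0.5962 m

0.5962


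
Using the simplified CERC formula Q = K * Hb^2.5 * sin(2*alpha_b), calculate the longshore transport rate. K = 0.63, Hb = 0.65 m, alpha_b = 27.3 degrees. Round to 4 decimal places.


Q = K * Hb^2.5 * sin(2 * alpha_b)
Hb^2.5 = 0.65^2.5 = 0.340630
sin(2 * 27.3) = sin(54.6) = 0.815128
Q = 0.63 * 0.340630 * 0.815128
Q = 0.1749 m^3/s

0.1749


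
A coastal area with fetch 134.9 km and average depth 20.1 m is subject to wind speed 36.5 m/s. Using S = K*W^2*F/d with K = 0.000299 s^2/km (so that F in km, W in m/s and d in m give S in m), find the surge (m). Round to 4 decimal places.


S = K * W^2 * F / d
W^2 = 36.5^2 = 1332.25
S = 0.000299 * 1332.25 * 134.9 / 20.1
Numerator = 0.000299 * 1332.25 * 134.9 = 53.736437
S = 53.736437 / 20.1 = 2.6735 m

2.6735


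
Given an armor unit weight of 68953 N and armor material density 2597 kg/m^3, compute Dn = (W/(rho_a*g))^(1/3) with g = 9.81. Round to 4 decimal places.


V = W / (rho_a * g)
V = 68953 / (2597 * 9.81)
V = 68953 / 25476.57
V = 2.706526 m^3
Dn = V^(1/3) = 2.706526^(1/3)
Dn = 1.3936 m

1.3936


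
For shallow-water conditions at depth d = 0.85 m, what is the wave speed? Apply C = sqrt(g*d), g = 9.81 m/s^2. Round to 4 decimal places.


Using the shallow-water approximation:
C = sqrt(g * d) = sqrt(9.81 * 0.85)
C = sqrt(8.3385)
C = 2.8876 m/s

2.8876


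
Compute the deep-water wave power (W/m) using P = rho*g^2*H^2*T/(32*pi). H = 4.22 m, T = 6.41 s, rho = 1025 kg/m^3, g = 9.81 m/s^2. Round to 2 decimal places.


P = rho * g^2 * H^2 * T / (32 * pi)
P = 1025 * 9.81^2 * 4.22^2 * 6.41 / (32 * pi)
P = 1025 * 96.2361 * 17.8084 * 6.41 / 100.53096
P = 112006.95 W/m

112006.95


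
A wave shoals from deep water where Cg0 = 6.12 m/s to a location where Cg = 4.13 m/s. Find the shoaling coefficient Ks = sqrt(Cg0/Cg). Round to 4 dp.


Ks = sqrt(Cg0 / Cg)
Ks = sqrt(6.12 / 4.13)
Ks = sqrt(1.4818)
Ks = 1.2173

1.2173


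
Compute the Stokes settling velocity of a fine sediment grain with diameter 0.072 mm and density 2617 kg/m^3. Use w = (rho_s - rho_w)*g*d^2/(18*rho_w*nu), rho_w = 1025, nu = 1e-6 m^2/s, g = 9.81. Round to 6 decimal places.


w = (rho_s - rho_w) * g * d^2 / (18 * rho_w * nu)
d = 0.072 mm = 0.000072 m
rho_s - rho_w = 2617 - 1025 = 1592
Numerator = 1592 * 9.81 * (0.000072)^2 = 0.000080961224
Denominator = 18 * 1025 * 1e-6 = 0.018450
w = 0.004388 m/s

0.004388


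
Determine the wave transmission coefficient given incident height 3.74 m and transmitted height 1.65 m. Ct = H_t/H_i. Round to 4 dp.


Ct = H_t / H_i
Ct = 1.65 / 3.74
Ct = 0.4412

0.4412


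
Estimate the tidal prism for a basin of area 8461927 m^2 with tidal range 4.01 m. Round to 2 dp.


Tidal prism = Area * Tidal range
P = 8461927 * 4.01
P = 33932327.27 m^3

33932327.27


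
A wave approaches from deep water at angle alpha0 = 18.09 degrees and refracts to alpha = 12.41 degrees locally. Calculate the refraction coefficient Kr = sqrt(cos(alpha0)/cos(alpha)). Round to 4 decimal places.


Kr = sqrt(cos(alpha0) / cos(alpha))
cos(18.09) = 0.950570
cos(12.41) = 0.976635
Kr = sqrt(0.950570 / 0.976635)
Kr = sqrt(0.973312)
Kr = 0.9866

0.9866


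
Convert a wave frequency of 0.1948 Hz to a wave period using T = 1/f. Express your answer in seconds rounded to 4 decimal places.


T = 1 / f
T = 1 / 0.1948
T = 5.1335 s

5.1335


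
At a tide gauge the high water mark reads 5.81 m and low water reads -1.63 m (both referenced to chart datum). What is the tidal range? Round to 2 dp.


Tidal range = High water - Low water
Tidal range = 5.81 - (-1.63)
Tidal range = 7.44 m

7.44


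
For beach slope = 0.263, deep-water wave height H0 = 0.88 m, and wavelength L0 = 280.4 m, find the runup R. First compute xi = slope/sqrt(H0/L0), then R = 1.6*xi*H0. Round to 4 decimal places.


xi = slope / sqrt(H0/L0)
H0/L0 = 0.88/280.4 = 0.003138
sqrt(0.003138) = 0.056021
xi = 0.263 / 0.056021 = 4.694652
R = 1.6 * xi * H0 = 1.6 * 4.694652 * 0.88
R = 6.6101 m

6.6101


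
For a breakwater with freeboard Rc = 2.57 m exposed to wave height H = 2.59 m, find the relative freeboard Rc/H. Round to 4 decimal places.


Relative freeboard = Rc / H
= 2.57 / 2.59
= 0.9923

0.9923


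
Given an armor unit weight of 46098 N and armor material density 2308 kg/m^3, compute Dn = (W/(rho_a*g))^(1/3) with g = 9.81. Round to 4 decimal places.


V = W / (rho_a * g)
V = 46098 / (2308 * 9.81)
V = 46098 / 22641.48
V = 2.035998 m^3
Dn = V^(1/3) = 2.035998^(1/3)
Dn = 1.2674 m

1.2674


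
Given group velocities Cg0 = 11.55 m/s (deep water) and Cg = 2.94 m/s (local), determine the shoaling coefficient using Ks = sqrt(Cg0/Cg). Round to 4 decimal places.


Ks = sqrt(Cg0 / Cg)
Ks = sqrt(11.55 / 2.94)
Ks = sqrt(3.9286)
Ks = 1.9821

1.9821


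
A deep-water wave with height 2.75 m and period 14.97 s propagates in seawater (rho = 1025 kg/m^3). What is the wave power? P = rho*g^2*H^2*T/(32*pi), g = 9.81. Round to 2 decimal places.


P = rho * g^2 * H^2 * T / (32 * pi)
P = 1025 * 9.81^2 * 2.75^2 * 14.97 / (32 * pi)
P = 1025 * 96.2361 * 7.5625 * 14.97 / 100.53096
P = 111083.41 W/m

111083.41


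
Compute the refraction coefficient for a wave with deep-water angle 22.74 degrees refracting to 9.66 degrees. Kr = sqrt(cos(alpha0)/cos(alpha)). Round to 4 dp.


Kr = sqrt(cos(alpha0) / cos(alpha))
cos(22.74) = 0.922268
cos(9.66) = 0.985821
Kr = sqrt(0.922268 / 0.985821)
Kr = sqrt(0.935534)
Kr = 0.9672

0.9672


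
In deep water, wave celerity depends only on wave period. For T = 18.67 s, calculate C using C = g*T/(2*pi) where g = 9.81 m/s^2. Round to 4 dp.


We use the deep-water celerity formula:
C = g * T / (2 * pi)
C = 9.81 * 18.67 / (2 * 3.14159...)
C = 183.152700 / 6.283185
C = 29.1497 m/s

29.1497


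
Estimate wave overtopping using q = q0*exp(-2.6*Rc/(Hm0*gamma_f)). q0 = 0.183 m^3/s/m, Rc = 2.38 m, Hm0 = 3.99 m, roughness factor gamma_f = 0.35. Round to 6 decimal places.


q = q0 * exp(-2.6 * Rc / (Hm0 * gamma_f))
Exponent = -2.6 * 2.38 / (3.99 * 0.35)
= -2.6 * 2.38 / 1.3965
= -4.431078
exp(-4.431078) = 0.011902
q = 0.183 * 0.011902
q = 0.002178 m^3/s/m

0.002178


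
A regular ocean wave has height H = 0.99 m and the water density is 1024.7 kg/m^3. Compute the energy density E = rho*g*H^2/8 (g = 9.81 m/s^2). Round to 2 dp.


E = (1/8) * rho * g * H^2
E = (1/8) * 1024.7 * 9.81 * 0.99^2
E = 0.125 * 1024.7 * 9.81 * 0.9801
E = 1231.53 J/m^2

1231.53


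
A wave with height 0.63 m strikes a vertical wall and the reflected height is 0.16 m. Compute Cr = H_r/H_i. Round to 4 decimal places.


Cr = H_r / H_i
Cr = 0.16 / 0.63
Cr = 0.2540

0.2540


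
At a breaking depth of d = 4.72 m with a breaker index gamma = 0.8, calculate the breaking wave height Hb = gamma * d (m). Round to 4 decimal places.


Hb = gamma * d
Hb = 0.8 * 4.72
Hb = 3.7760 m

3.7760


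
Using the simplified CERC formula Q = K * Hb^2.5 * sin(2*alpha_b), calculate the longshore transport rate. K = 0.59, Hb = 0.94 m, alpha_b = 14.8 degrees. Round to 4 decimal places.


Q = K * Hb^2.5 * sin(2 * alpha_b)
Hb^2.5 = 0.94^2.5 = 0.856682
sin(2 * 14.8) = sin(29.6) = 0.493942
Q = 0.59 * 0.856682 * 0.493942
Q = 0.2497 m^3/s

0.2497


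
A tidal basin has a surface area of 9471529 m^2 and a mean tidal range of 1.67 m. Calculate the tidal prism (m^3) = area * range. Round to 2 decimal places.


Tidal prism = Area * Tidal range
P = 9471529 * 1.67
P = 15817453.43 m^3

15817453.43


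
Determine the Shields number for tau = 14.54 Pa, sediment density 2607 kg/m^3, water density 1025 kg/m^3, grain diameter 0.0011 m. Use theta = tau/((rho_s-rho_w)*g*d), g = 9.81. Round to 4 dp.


theta = tau / ((rho_s - rho_w) * g * d)
rho_s - rho_w = 2607 - 1025 = 1582
Denominator = 1582 * 9.81 * 0.0011 = 17.071362
theta = 14.54 / 17.071362
theta = 0.8517

0.8517


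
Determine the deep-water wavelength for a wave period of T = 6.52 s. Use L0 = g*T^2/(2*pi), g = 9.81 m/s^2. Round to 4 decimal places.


L0 = g * T^2 / (2 * pi)
L0 = 9.81 * 6.52^2 / (2 * pi)
L0 = 9.81 * 42.5104 / 6.28319
L0 = 417.0270 / 6.28319
L0 = 66.3719 m

66.3719


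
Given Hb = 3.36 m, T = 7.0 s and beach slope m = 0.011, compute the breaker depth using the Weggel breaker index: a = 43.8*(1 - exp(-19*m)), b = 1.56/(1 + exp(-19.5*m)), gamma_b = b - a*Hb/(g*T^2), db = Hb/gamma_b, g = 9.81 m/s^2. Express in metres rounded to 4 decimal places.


a = 43.8 * (1 - exp(-19 * m))
exp(-19 * 0.011) = exp(-0.2090) = 0.811395
a = 43.8 * (1 - 0.811395) = 8.260889
b = 1.56 / (1 + exp(-19.5 * m))
exp(-19.5 * 0.011) = exp(-0.2145) = 0.806945
b = 1.56 / (1 + 0.806945) = 0.863336
Hb / (g * T^2) = 3.36 / (9.81 * 7.0^2) = 3.36 / 480.6900 = 0.00698995
gamma_b = b - a * Hb/(g*T^2) = 0.863336 - 8.260889 * 0.00698995 = 0.805593
db = Hb / gamma_b = 3.36 / 0.805593
db = 4.1708 m

4.1708


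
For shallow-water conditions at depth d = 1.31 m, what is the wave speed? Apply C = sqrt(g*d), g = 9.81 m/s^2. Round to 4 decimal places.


Using the shallow-water approximation:
C = sqrt(g * d) = sqrt(9.81 * 1.31)
C = sqrt(12.8511)
C = 3.5848 m/s

3.5848


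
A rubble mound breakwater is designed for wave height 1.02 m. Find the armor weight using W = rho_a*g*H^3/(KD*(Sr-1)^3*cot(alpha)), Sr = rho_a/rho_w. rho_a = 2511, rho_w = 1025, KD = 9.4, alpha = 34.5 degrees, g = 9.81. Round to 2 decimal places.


Sr = rho_a / rho_w = 2511 / 1025 = 2.449756
(Sr - 1) = 1.449756
(Sr - 1)^3 = 3.047087
cot(34.5) = 1 / tan(34.5) = 1 / 0.687281 = 1.455009
Numerator = 2511 * 9.81 * 1.02^3 = 26140.6412
Denominator = 9.4 * 3.047087 * 1.455009 = 41.675265
W = 26140.6412 / 41.675265
W = 627.25 N

627.25


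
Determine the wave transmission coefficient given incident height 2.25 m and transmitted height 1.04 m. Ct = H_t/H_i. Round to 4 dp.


Ct = H_t / H_i
Ct = 1.04 / 2.25
Ct = 0.4622

0.4622


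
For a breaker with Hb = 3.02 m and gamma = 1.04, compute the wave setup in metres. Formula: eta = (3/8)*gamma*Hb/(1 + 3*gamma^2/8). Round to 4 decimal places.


eta = (3/8) * gamma * Hb / (1 + 3*gamma^2/8)
Numerator = (3/8) * 1.04 * 3.02 = 1.177800
Denominator = 1 + 3*1.04^2/8 = 1 + 0.405600 = 1.405600
eta = 1.177800 / 1.405600
eta = 0.8379 m

0.8379


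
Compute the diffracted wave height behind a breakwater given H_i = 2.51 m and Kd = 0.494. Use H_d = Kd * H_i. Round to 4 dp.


H_d = Kd * H_i
H_d = 0.494 * 2.51
H_d = 1.2399 m

1.2399


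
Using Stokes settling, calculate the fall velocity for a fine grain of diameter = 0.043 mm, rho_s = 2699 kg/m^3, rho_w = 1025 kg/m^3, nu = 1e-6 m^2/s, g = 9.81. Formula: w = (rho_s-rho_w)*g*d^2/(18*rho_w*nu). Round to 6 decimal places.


w = (rho_s - rho_w) * g * d^2 / (18 * rho_w * nu)
d = 0.043 mm = 0.000043 m
rho_s - rho_w = 2699 - 1025 = 1674
Numerator = 1674 * 9.81 * (0.000043)^2 = 0.000030364167
Denominator = 18 * 1025 * 1e-6 = 0.018450
w = 0.001646 m/s

0.001646


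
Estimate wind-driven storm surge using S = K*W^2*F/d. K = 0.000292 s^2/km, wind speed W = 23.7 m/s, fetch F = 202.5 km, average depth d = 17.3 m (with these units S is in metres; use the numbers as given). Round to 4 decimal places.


S = K * W^2 * F / d
W^2 = 23.7^2 = 561.69
S = 0.000292 * 561.69 * 202.5 / 17.3
Numerator = 0.000292 * 561.69 * 202.5 = 33.212730
S = 33.212730 / 17.3 = 1.9198 m

1.9198


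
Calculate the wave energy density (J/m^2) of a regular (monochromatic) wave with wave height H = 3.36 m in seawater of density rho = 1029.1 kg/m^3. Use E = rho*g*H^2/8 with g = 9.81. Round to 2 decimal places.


E = (1/8) * rho * g * H^2
E = (1/8) * 1029.1 * 9.81 * 3.36^2
E = 0.125 * 1029.1 * 9.81 * 11.2896
E = 14246.73 J/m^2

14246.73


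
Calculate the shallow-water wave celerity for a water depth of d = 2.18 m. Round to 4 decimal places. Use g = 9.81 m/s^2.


Using the shallow-water approximation:
C = sqrt(g * d) = sqrt(9.81 * 2.18)
C = sqrt(21.3858)
C = 4.6245 m/s

4.6245


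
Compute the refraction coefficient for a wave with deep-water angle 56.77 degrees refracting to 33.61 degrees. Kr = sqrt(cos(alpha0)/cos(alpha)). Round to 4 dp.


Kr = sqrt(cos(alpha0) / cos(alpha))
cos(56.77) = 0.548001
cos(33.61) = 0.832825
Kr = sqrt(0.548001 / 0.832825)
Kr = sqrt(0.658003)
Kr = 0.8112

0.8112


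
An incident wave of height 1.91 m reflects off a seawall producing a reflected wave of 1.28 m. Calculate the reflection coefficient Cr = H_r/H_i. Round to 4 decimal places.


Cr = H_r / H_i
Cr = 1.28 / 1.91
Cr = 0.6702

0.6702


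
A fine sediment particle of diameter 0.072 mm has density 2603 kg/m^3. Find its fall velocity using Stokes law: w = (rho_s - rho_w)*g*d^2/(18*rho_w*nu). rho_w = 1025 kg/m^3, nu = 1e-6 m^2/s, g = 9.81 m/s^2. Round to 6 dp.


w = (rho_s - rho_w) * g * d^2 / (18 * rho_w * nu)
d = 0.072 mm = 0.000072 m
rho_s - rho_w = 2603 - 1025 = 1578
Numerator = 1578 * 9.81 * (0.000072)^2 = 0.000080249253
Denominator = 18 * 1025 * 1e-6 = 0.018450
w = 0.004350 m/s

0.004350


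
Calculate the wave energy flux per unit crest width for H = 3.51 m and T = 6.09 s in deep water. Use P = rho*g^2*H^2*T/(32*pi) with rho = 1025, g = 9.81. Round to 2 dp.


P = rho * g^2 * H^2 * T / (32 * pi)
P = 1025 * 9.81^2 * 3.51^2 * 6.09 / (32 * pi)
P = 1025 * 96.2361 * 12.3201 * 6.09 / 100.53096
P = 73619.62 W/m

73619.62


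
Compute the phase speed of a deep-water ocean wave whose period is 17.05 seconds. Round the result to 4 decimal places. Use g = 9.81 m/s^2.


We use the deep-water celerity formula:
C = g * T / (2 * pi)
C = 9.81 * 17.05 / (2 * 3.14159...)
C = 167.260500 / 6.283185
C = 26.6203 m/s

26.6203


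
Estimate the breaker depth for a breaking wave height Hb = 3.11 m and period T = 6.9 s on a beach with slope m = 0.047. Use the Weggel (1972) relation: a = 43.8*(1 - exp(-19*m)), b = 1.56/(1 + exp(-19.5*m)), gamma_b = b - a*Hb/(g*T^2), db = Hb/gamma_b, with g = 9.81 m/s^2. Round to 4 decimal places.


a = 43.8 * (1 - exp(-19 * m))
exp(-19 * 0.047) = exp(-0.8930) = 0.409426
a = 43.8 * (1 - 0.409426) = 25.867157
b = 1.56 / (1 + exp(-19.5 * m))
exp(-19.5 * 0.047) = exp(-0.9165) = 0.399916
b = 1.56 / (1 + 0.399916) = 1.114352
Hb / (g * T^2) = 3.11 / (9.81 * 6.9^2) = 3.11 / 467.0541 = 0.00665876
gamma_b = b - a * Hb/(g*T^2) = 1.114352 - 25.867157 * 0.00665876 = 0.942109
db = Hb / gamma_b = 3.11 / 0.942109
db = 3.3011 m

3.3011


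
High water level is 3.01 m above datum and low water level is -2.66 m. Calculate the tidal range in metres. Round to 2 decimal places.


Tidal range = High water - Low water
Tidal range = 3.01 - (-2.66)
Tidal range = 5.67 m

5.67


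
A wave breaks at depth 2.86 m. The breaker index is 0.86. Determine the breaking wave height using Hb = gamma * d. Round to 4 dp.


Hb = gamma * d
Hb = 0.86 * 2.86
Hb = 2.4596 m

2.4596


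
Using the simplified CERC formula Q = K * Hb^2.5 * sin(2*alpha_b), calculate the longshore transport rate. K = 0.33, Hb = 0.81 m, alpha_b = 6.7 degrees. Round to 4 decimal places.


Q = K * Hb^2.5 * sin(2 * alpha_b)
Hb^2.5 = 0.81^2.5 = 0.590490
sin(2 * 6.7) = sin(13.4) = 0.231748
Q = 0.33 * 0.590490 * 0.231748
Q = 0.0452 m^3/s

0.0452


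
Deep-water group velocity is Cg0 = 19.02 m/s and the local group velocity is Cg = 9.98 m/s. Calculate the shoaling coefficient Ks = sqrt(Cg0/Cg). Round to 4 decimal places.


Ks = sqrt(Cg0 / Cg)
Ks = sqrt(19.02 / 9.98)
Ks = sqrt(1.9058)
Ks = 1.3805

1.3805


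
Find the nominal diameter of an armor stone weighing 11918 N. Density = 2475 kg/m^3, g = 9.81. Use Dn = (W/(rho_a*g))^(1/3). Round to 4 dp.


V = W / (rho_a * g)
V = 11918 / (2475 * 9.81)
V = 11918 / 24279.75
V = 0.490862 m^3
Dn = V^(1/3) = 0.490862^(1/3)
Dn = 0.7888 m

0.7888


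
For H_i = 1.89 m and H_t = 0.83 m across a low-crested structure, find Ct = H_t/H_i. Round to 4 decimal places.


Ct = H_t / H_i
Ct = 0.83 / 1.89
Ct = 0.4392

0.4392


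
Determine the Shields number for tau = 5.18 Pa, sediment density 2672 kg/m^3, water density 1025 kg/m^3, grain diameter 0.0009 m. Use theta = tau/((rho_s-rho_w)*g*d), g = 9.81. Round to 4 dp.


theta = tau / ((rho_s - rho_w) * g * d)
rho_s - rho_w = 2672 - 1025 = 1647
Denominator = 1647 * 9.81 * 0.0009 = 14.541363
theta = 5.18 / 14.541363
theta = 0.3562

0.3562


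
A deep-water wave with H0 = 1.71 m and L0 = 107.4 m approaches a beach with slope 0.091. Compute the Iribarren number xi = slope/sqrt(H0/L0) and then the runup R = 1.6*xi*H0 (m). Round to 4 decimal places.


xi = slope / sqrt(H0/L0)
H0/L0 = 1.71/107.4 = 0.015922
sqrt(0.015922) = 0.126182
xi = 0.091 / 0.126182 = 0.721183
R = 1.6 * xi * H0 = 1.6 * 0.721183 * 1.71
R = 1.9732 m

1.9732


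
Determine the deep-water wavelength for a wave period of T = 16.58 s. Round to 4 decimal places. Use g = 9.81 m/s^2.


L0 = g * T^2 / (2 * pi)
L0 = 9.81 * 16.58^2 / (2 * pi)
L0 = 9.81 * 274.8964 / 6.28319
L0 = 2696.7337 / 6.28319
L0 = 429.1985 m

429.1985


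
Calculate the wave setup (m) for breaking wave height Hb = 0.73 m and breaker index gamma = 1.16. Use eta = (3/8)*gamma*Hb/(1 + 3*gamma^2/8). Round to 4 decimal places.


eta = (3/8) * gamma * Hb / (1 + 3*gamma^2/8)
Numerator = (3/8) * 1.16 * 0.73 = 0.317550
Denominator = 1 + 3*1.16^2/8 = 1 + 0.504600 = 1.504600
eta = 0.317550 / 1.504600
eta = 0.2111 m

0.2111


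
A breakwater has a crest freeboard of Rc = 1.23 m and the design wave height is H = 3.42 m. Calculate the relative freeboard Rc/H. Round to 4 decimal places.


Relative freeboard = Rc / H
= 1.23 / 3.42
= 0.3596

0.3596


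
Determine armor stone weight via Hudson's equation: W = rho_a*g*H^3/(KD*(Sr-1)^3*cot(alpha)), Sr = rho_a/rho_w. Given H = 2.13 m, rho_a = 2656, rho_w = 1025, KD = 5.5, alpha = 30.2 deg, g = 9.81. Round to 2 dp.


Sr = rho_a / rho_w = 2656 / 1025 = 2.591220
(Sr - 1) = 1.591220
(Sr - 1)^3 = 4.028935
cot(30.2) = 1 / tan(30.2) = 1 / 0.582014 = 1.718172
Numerator = 2656 * 9.81 * 2.13^3 = 251788.4987
Denominator = 5.5 * 4.028935 * 1.718172 = 38.073221
W = 251788.4987 / 38.073221
W = 6613.27 N

6613.27


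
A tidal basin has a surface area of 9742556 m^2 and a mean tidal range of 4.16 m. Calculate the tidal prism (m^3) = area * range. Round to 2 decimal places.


Tidal prism = Area * Tidal range
P = 9742556 * 4.16
P = 40529032.96 m^3

40529032.96


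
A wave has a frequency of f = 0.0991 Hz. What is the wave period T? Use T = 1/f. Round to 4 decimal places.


T = 1 / f
T = 1 / 0.0991
T = 10.0908 s

10.0908


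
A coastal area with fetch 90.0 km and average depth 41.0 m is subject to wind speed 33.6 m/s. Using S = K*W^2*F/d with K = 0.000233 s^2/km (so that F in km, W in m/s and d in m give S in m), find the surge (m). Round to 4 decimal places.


S = K * W^2 * F / d
W^2 = 33.6^2 = 1128.96
S = 0.000233 * 1128.96 * 90.0 / 41.0
Numerator = 0.000233 * 1128.96 * 90.0 = 23.674291
S = 23.674291 / 41.0 = 0.5774 m

0.5774


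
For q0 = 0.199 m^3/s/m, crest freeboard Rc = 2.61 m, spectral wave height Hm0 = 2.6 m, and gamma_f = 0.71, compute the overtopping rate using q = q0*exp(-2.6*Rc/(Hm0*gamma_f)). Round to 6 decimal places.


q = q0 * exp(-2.6 * Rc / (Hm0 * gamma_f))
Exponent = -2.6 * 2.61 / (2.6 * 0.71)
= -2.6 * 2.61 / 1.8460
= -3.676056
exp(-3.676056) = 0.025323
q = 0.199 * 0.025323
q = 0.005039 m^3/s/m

0.005039


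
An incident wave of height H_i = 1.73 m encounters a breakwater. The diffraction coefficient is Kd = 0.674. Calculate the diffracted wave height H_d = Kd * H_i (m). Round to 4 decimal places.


H_d = Kd * H_i
H_d = 0.674 * 1.73
H_d = 1.1660 m

1.1660


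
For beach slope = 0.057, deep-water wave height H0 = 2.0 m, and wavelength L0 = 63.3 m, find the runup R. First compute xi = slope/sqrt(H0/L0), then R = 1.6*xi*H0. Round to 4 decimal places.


xi = slope / sqrt(H0/L0)
H0/L0 = 2.0/63.3 = 0.031596
sqrt(0.031596) = 0.177751
xi = 0.057 / 0.177751 = 0.320672
R = 1.6 * xi * H0 = 1.6 * 0.320672 * 2.0
R = 1.0262 m

1.0262


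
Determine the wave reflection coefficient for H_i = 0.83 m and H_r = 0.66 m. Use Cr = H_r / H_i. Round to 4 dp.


Cr = H_r / H_i
Cr = 0.66 / 0.83
Cr = 0.7952

0.7952


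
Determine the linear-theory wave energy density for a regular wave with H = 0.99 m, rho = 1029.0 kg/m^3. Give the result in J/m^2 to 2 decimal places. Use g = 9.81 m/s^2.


E = (1/8) * rho * g * H^2
E = (1/8) * 1029.0 * 9.81 * 0.99^2
E = 0.125 * 1029.0 * 9.81 * 0.9801
E = 1236.70 J/m^2

1236.70


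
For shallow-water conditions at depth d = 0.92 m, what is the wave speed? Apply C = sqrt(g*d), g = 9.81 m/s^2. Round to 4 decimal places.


Using the shallow-water approximation:
C = sqrt(g * d) = sqrt(9.81 * 0.92)
C = sqrt(9.0252)
C = 3.0042 m/s

3.0042


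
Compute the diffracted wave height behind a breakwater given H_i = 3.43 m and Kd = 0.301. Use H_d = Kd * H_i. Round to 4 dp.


H_d = Kd * H_i
H_d = 0.301 * 3.43
H_d = 1.0324 m

1.0324


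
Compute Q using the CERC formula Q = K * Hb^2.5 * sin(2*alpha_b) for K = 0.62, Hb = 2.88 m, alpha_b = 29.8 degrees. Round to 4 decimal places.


Q = K * Hb^2.5 * sin(2 * alpha_b)
Hb^2.5 = 2.88^2.5 = 14.076064
sin(2 * 29.8) = sin(59.6) = 0.862514
Q = 0.62 * 14.076064 * 0.862514
Q = 7.5273 m^3/s

7.5273


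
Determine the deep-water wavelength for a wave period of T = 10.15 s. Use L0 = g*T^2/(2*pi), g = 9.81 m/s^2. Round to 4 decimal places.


L0 = g * T^2 / (2 * pi)
L0 = 9.81 * 10.15^2 / (2 * pi)
L0 = 9.81 * 103.0225 / 6.28319
L0 = 1010.6507 / 6.28319
L0 = 160.8501 m

160.8501


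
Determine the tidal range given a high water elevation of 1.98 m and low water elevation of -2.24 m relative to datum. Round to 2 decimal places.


Tidal range = High water - Low water
Tidal range = 1.98 - (-2.24)
Tidal range = 4.22 m

4.22


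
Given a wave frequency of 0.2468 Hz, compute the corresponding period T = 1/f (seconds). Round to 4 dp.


T = 1 / f
T = 1 / 0.2468
T = 4.0519 s

4.0519


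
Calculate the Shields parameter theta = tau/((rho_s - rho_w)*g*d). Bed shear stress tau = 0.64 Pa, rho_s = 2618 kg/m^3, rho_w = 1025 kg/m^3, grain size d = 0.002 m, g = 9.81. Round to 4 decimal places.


theta = tau / ((rho_s - rho_w) * g * d)
rho_s - rho_w = 2618 - 1025 = 1593
Denominator = 1593 * 9.81 * 0.002 = 31.254660
theta = 0.64 / 31.254660
theta = 0.0205

0.0205


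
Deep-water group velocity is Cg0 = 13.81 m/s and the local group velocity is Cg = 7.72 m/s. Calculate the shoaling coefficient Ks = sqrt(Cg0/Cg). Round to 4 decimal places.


Ks = sqrt(Cg0 / Cg)
Ks = sqrt(13.81 / 7.72)
Ks = sqrt(1.7889)
Ks = 1.3375

1.3375


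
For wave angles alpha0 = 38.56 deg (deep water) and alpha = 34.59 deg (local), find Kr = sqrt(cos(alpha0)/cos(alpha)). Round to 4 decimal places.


Kr = sqrt(cos(alpha0) / cos(alpha))
cos(38.56) = 0.781956
cos(34.59) = 0.823235
Kr = sqrt(0.781956 / 0.823235)
Kr = sqrt(0.949857)
Kr = 0.9746

0.9746


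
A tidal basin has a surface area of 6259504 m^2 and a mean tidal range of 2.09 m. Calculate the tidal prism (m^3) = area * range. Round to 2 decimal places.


Tidal prism = Area * Tidal range
P = 6259504 * 2.09
P = 13082363.36 m^3

13082363.36


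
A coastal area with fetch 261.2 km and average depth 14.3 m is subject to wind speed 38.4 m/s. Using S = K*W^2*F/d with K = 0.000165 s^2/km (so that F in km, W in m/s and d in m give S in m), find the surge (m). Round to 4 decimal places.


S = K * W^2 * F / d
W^2 = 38.4^2 = 1474.56
S = 0.000165 * 1474.56 * 261.2 / 14.3
Numerator = 0.000165 * 1474.56 * 261.2 = 63.550587
S = 63.550587 / 14.3 = 4.4441 m

4.4441


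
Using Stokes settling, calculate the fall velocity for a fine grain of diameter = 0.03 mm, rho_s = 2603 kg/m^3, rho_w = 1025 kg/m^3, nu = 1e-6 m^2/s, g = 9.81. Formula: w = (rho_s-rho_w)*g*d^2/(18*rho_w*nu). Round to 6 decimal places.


w = (rho_s - rho_w) * g * d^2 / (18 * rho_w * nu)
d = 0.03 mm = 0.000030 m
rho_s - rho_w = 2603 - 1025 = 1578
Numerator = 1578 * 9.81 * (0.000030)^2 = 0.000013932162
Denominator = 18 * 1025 * 1e-6 = 0.018450
w = 0.000755 m/s

0.000755
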